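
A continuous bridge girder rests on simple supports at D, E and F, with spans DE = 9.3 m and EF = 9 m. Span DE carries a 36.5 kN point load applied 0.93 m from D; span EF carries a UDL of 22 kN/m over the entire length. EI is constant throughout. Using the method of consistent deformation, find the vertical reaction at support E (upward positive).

R_E = 128.5 kN

Release continuity at E by inserting a hinge; the redundant is the internal moment M_E. The primary structure is two simply-supported spans DE and EF.
Discontinuity in slope at E on the released structure — sum the simple-span end rotations:
  span DE: point load 36.5 at a = 0.93: Pab(L + a)/(6LEI) = 52.09/EI
  span EF: UDL 22: wL³/(24EI) = 668.2/EI
  relative rotation θ_0 = (52.09 + 668.2)/EI = 720.3/EI
A unit hogging moment at E produces rotation L₁/(3EI) + L₂/(3EI) = 6.1/EI.
Compatibility: M_E·(L₁+L₂)/(3EI) = θ_0, giving M_E = 118.1 kN·m (hogging).
Span DE, ΣM about D with M_E applied at E: R_E^{DE}·9.3 = 33.95 + 118.1, so R_E^{DE} = 16.35 kN and R_D = 36.5 − 16.35 = 20.15 kN.
Span EF, ΣM about F: R_E^{EF}·9 = 891 + 118.1, so R_E^{EF} = 112.1 kN and R_F = 198 − 112.1 = 85.88 kN.
R_E = 16.35 + 112.1 = 128.5 kN.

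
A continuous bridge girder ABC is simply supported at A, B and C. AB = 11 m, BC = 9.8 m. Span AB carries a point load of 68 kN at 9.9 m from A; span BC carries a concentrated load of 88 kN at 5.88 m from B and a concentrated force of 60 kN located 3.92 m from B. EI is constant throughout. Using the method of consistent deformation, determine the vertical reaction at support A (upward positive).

R_A = -7.316 kN

Take M_B as the redundant. Released structure: two simple spans AB and BC with a hinge at B.
Discontinuity in slope at B on the released structure — sum the simple-span end rotations:
  span AB: point load 68 at a = 9.9: Pab(L + a)/(6LEI) = 234.5/EI
  span BC: point load 88 at a = 5.88: Pab(L + b)/(6LEI) = 473.3/EI
  span BC: point load 60 at a = 3.92: Pab(L + b)/(6LEI) = 368.8/EI
  relative rotation θ_0 = (234.5 + 842.1)/EI = 1077/EI
A unit hogging moment at B produces rotation L₁/(3EI) + L₂/(3EI) = 6.933/EI.
Slope continuity at B: θ_0 = M_B·6.933/EI, so M_B = 1077/6.933 = 155.3 kN·m (hogging).
Span AB, ΣM about A with M_B applied at B: R_B^{AB}·11 = 673.2 + 155.3, so R_B^{AB} = 75.32 kN and R_A = 68 − 75.32 = -7.316 kN.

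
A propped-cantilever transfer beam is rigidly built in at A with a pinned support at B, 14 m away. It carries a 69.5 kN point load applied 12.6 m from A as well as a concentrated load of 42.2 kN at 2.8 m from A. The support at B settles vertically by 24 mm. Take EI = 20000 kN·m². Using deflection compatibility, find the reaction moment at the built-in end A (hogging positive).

M_A = 140.6 kN·m

Remove the prop at B; the released (primary) structure is a cantilever built in at A.
Free-end deflection of the primary structure under the applied loading (downward +):
  point load 69.5 at a = 12.6: Pa²(3L − a)/(6EI) = 54066/EI
  point load 42.2 at a = 2.8: Pa²(3L − a)/(6EI) = 2162/EI
  δ_0 = 56227/EI
Flexibility coefficient — unit upward force at B: δ_{BB} = L³/(3EI) = 914.7/EI.
With EI = 20000 kN·m²: δ_0 = 2.8114 m and δ_{BB} = 0.045733 m/kN.
Compatibility — the beam at B must follow the support down by 0.024 m: δ_0 − R_B·δ_{BB} = 0.024, so R_B = (2.8114 − 0.024)/0.045733 = 60.95 kN.
Moment equilibrium about A: M_A = Σ(load moments about A) − R_B·L = 993.9 − 60.95×14 = 140.6 kN·m.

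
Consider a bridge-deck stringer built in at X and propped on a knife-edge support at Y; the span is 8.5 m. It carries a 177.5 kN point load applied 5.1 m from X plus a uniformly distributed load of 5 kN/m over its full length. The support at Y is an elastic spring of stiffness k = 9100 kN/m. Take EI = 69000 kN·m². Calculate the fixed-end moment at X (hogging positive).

Take the reaction at Y as the redundant and release it; the primary structure is a cantilever fixed at X.
Downward deflection at the released point Y due to the loads:
  point load 177.5 at a = 5.1: Pa²(3L − a)/(6EI) = 15697/EI
  UDL 5: wL⁴/(8EI) = 3263/EI
  δ_0 = 18960/EI
Flexibility coefficient — unit upward force at Y: δ_{YY} = L³/(3EI) = 204.7/EI.
With EI = 69000 kN·m²: δ_0 = 0.27478 m and δ_{YY} = 0.002967 m/kN.
Compatibility — the spring shortens by R_Y/k under the reaction it provides: δ_0 − R_Y·δ_{YY} = R_Y/k. With 1/k = 0.00011 m/kN, R_Y = δ_0 / (δ_{YY} + 1/k) = 0.27478 / (0.002967 + 0.00011) = 89.31 kN.
Moment equilibrium about X: M_X = Σ(load moments about X) − R_Y·L = 1086 − 89.31×8.5 = 326.7 kN·m.

M_X = 326.7 kN·m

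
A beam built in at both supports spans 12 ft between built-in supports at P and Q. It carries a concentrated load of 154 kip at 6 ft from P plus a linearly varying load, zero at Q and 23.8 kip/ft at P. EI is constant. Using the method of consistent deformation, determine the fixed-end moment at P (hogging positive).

Release both end moments; the primary structure is a simply-supported span PQ with redundants M_P and M_Q.
On the primary (simply-supported) span, the end slopes from the loading are:
  at P: point load 154 at a = 6: Pab(L + b)/(6LEI) = 1386/EI
  at Q: point load 154 at a = 6: Pab(L + a)/(6LEI) = 1386/EI
  at P: triangular load, peak 23.8: w₀L³/(45EI) = 913.9/EI
  at Q: triangular load, peak 23.8: 7w₀L³/(360EI) = 799.7/EI
  θ_P0 = 2300/EI,  θ_Q0 = 2186/EI
Flexibility coefficients: a unit moment at one end gives L/(3EI) there and L/(6EI) at the far end, so f₁₁ = f₂₂ = 4/EI and f₁₂ = f₂₁ = 2/EI.
Compatibility — zero rotation at each built-in end:
  4 M_P + 2 M_Q = 2300
  2 M_P + 4 M_Q = 2186
Solving the pair gives M_P = 402.4 kip·ft and M_Q = 345.2 kip·ft (hogging).

M_P = 402.4 kip·ft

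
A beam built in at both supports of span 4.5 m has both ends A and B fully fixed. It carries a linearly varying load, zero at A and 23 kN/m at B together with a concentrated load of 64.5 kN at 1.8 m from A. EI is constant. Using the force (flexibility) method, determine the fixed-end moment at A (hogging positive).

Take the two fixed-end moments M_A, M_B as redundants; the released structure is the simple span AB.
End rotations of the released simple span under the applied load (×1/EI):
  at A: triangular load, peak 23: 7w₀L³/(360EI) = 40.75/EI
  at B: triangular load, peak 23: w₀L³/(45EI) = 46.58/EI
  at A: point load 64.5 at a = 1.8: Pab(L + b)/(6LEI) = 83.59/EI
  at B: point load 64.5 at a = 1.8: Pab(L + a)/(6LEI) = 73.14/EI
  θ_A0 = 124.3/EI,  θ_B0 = 119.7/EI
Flexibility coefficients: a unit moment at one end gives L/(3EI) there and L/(6EI) at the far end, so f₁₁ = f₂₂ = 1.5/EI and f₁₂ = f₂₁ = 0.75/EI.
Compatibility — zero rotation at each built-in end:
  1.5 M_A + 0.75 M_B = 124.3
  0.75 M_A + 1.5 M_B = 119.7
Solving the pair gives M_A = 57.32 kN·m and M_B = 51.15 kN·m (hogging).

M_A = 57.32 kN·m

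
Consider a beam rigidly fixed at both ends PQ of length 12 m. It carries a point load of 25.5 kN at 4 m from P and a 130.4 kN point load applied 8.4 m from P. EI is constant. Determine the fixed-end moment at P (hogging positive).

Release both end moments; the primary structure is a simply-supported span PQ with redundants M_P and M_Q.
On the primary (simply-supported) span, the end slopes from the loading are:
  at P: point load 25.5 at a = 4: Pab(L + b)/(6LEI) = 226.7/EI
  at Q: point load 25.5 at a = 4: Pab(L + a)/(6LEI) = 181.3/EI
  at P: point load 130.4 at a = 8.4: Pab(L + b)/(6LEI) = 854.4/EI
  at Q: point load 130.4 at a = 8.4: Pab(L + a)/(6LEI) = 1117/EI
  θ_P0 = 1081/EI,  θ_Q0 = 1299/EI
Flexibility coefficients: a unit moment at one end gives L/(3EI) there and L/(6EI) at the far end, so f₁₁ = f₂₂ = 4/EI and f₁₂ = f₂₁ = 2/EI.
Compatibility — zero rotation at each built-in end:
  4 M_P + 2 M_Q = 1081
  2 M_P + 4 M_Q = 1299
Solving the pair gives M_P = 143.9 kN·m and M_Q = 252.7 kN·m (hogging).

M_P = 143.9 kN·m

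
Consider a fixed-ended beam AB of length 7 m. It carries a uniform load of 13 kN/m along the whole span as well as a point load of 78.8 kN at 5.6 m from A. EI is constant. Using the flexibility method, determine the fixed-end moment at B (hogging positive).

M_B = 123.7 kN·m

Release both end moments; the primary structure is a simply-supported span AB with redundants M_A and M_B.
Simple-span end rotations at A and B under the given loads:
  at A: UDL 13: wL³/(24EI) = 185.8/EI
  at B: UDL 13: wL³/(24EI) = 185.8/EI
  at A: point load 78.8 at a = 5.6: Pab(L + b)/(6LEI) = 123.6/EI
  at B: point load 78.8 at a = 5.6: Pab(L + a)/(6LEI) = 185.3/EI
  θ_A0 = 309.4/EI,  θ_B0 = 371.1/EI
Flexibility coefficients: a unit moment at one end gives L/(3EI) there and L/(6EI) at the far end, so f₁₁ = f₂₂ = 2.333/EI and f₁₂ = f₂₁ = 1.167/EI.
Compatibility — zero rotation at each built-in end:
  2.333 M_A + 1.167 M_B = 309.4
  1.167 M_A + 2.333 M_B = 371.1
Solving the pair gives M_A = 70.73 kN·m and M_B = 123.7 kN·m (hogging).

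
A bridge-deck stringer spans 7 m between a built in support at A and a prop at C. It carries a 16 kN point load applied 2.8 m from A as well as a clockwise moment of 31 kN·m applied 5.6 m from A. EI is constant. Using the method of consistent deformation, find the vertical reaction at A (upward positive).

R_A = 6.295 kN

Take the reaction at C as the redundant and release it; the primary structure is a cantilever fixed at A.
Primary-structure tip deflection at C by superposition:
  point load 16 at a = 2.8: Pa²(3L − a)/(6EI) = 380.5/EI
  clockwise couple 31 at a = 5.6: M₀a(2L − a)/(2EI) = 729.1/EI
  δ_0 = 1110/EI
Flexibility coefficient — unit upward force at C: δ_{CC} = L³/(3EI) = 114.3/EI.
The prop prevents deflection at C: R_C = δ_0/δ_{CC} = 1110/114.3 = 9.705 kN.
Vertical equilibrium: R_A = ΣP − R_C = 16 − 9.705 = 6.295 kN.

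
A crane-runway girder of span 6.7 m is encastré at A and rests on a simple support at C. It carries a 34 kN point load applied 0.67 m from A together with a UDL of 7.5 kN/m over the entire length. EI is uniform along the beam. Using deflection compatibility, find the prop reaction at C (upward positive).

R_C = 19.34 kN

Choose R_C as the redundant. The primary structure is the cantilever fixed at A.
Deflection at C on the released cantilever, summing each load's contribution:
  point load 34 at a = 0.67: Pa²(3L − a)/(6EI) = 49.43/EI
  UDL 7.5: wL⁴/(8EI) = 1889/EI
  δ_0 = 1939/EI
Flexibility coefficient — unit upward force at C: δ_{CC} = L³/(3EI) = 100.3/EI.
Compatibility at C: δ_0 − R_C·δ_{CC} = 0, so R_C = 1939/100.3 = 19.34 kN.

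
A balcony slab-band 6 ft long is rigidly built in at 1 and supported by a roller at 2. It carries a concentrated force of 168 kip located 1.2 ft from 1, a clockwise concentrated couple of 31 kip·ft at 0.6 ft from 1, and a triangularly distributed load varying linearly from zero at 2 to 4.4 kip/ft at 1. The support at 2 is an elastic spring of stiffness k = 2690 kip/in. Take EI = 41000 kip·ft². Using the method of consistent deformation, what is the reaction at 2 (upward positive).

R_2 = 13.29 kip

Release the roller at 2. Primary structure: cantilever fixed at 1.
Primary-structure tip deflection at 2 by superposition:
  point load 168 at a = 1.2: Pa²(3L − a)/(6EI) = 677.4/EI
  clockwise couple 31 at a = 0.6: M₀a(2L − a)/(2EI) = 106/EI
  triangular load, peak 4.4 at the fixed end: w₀L⁴/(30EI) = 190.1/EI
  δ_0 = 973.5/EI
Tip deflection under a unit load at 2: L³/(3EI) = 72/EI.
With EI = 41000 kip·ft²: δ_0 = 0.023743 ft and δ_{22} = 0.001756 ft/kip.
Compatibility — the spring shortens by R_2/k under the reaction it provides: δ_0 − R_2·δ_{22} = R_2/k. With 1/k = 1/(2690×12) ft/kip = 0.000031 ft/kip, R_2 = δ_0 / (δ_{22} + 1/k) = 0.023743 / (0.001756 + 0.000031) = 13.29 kip.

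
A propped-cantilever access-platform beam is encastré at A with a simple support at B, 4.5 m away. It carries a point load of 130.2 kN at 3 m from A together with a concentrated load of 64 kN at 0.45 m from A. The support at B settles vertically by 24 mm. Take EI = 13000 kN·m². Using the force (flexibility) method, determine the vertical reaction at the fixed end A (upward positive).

R_A = 136 kN

Release the roller at B. Primary structure: cantilever fixed at A.
Downward deflection at the released point B due to the loads:
  point load 130.2 at a = 3: Pa²(3L − a)/(6EI) = 2051/EI
  point load 64 at a = 0.45: Pa²(3L − a)/(6EI) = 28.19/EI
  δ_0 = 2079/EI
Flexibility coefficient — unit upward force at B: δ_{BB} = L³/(3EI) = 30.38/EI.
With EI = 13000 kN·m²: δ_0 = 0.15991 m and δ_{BB} = 0.002337 m/kN.
Compatibility — the beam at B must follow the support down by 0.024 m: δ_0 − R_B·δ_{BB} = 0.024, so R_B = (0.15991 − 0.024)/0.002337 = 58.17 kN.
Vertical equilibrium: R_A = ΣP − R_B = 194.2 − 58.17 = 136 kN.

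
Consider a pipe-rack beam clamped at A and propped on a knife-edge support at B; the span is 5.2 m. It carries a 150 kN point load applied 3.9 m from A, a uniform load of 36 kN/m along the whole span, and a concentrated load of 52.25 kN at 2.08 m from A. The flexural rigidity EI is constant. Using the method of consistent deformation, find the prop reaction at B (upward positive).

R_B = 176 kN

Release the roller at B. Primary structure: cantilever fixed at A.
Primary-structure tip deflection at B by superposition:
  point load 150 at a = 3.9: Pa²(3L − a)/(6EI) = 4449/EI
  UDL 36: wL⁴/(8EI) = 3290/EI
  point load 52.25 at a = 2.08: Pa²(3L − a)/(6EI) = 509.4/EI
  δ_0 = 8249/EI
Tip deflection under a unit load at B: L³/(3EI) = 46.87/EI.
Compatibility at B: δ_0 − R_B·δ_{BB} = 0, so R_B = 8249/46.87 = 176 kN.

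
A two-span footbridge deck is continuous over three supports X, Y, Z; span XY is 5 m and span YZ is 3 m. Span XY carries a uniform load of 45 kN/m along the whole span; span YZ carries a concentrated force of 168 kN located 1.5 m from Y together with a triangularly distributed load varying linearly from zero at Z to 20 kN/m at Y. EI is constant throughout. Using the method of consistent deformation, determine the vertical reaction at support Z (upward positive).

Insert a hinge at Y; M_Y is the redundant, and each span becomes simply supported.
Discontinuity in slope at Y on the released structure — sum the simple-span end rotations:
  span XY: UDL 45: wL³/(24EI) = 234.4/EI
  span YZ: point load 168 at a = 1.5: Pab(L + b)/(6LEI) = 94.5/EI
  span YZ: triangular load, peak 20: w₀L³/(45EI) = 12/EI
  relative rotation θ_0 = (234.4 + 106.5)/EI = 340.9/EI
A unit hogging moment at Y produces rotation L₁/(3EI) + L₂/(3EI) = 2.667/EI.
Slope continuity at Y: θ_0 = M_Y·2.667/EI, so M_Y = 340.9/2.667 = 127.8 kN·m (hogging).
Span YZ, ΣM about Z: R_Y^{YZ}·3 = 312 + 127.8, so R_Y^{YZ} = 146.6 kN and R_Z = 198 − 146.6 = 51.39 kN.

R_Z = 51.39 kN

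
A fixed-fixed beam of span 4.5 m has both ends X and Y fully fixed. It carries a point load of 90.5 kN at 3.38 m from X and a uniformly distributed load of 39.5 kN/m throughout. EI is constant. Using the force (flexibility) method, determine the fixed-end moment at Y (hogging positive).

Release both end moments; the primary structure is a simply-supported span XY with redundants M_X and M_Y.
Simple-span end rotations at X and Y under the given loads:
  at X: point load 90.5 at a = 3.38: Pab(L + b)/(6LEI) = 71.31/EI
  at Y: point load 90.5 at a = 3.38: Pab(L + a)/(6LEI) = 99.99/EI
  at X: UDL 39.5: wL³/(24EI) = 150/EI
  at Y: UDL 39.5: wL³/(24EI) = 150/EI
  θ_X0 = 221.3/EI,  θ_Y0 = 250/EI
Flexibility coefficients: a unit moment at one end gives L/(3EI) there and L/(6EI) at the far end, so f₁₁ = f₂₂ = 1.5/EI and f₁₂ = f₂₁ = 0.75/EI.
Compatibility — zero rotation at each built-in end:
  1.5 M_X + 0.75 M_Y = 221.3
  0.75 M_X + 1.5 M_Y = 250
Solving the pair gives M_X = 85.6 kN·m and M_Y = 123.8 kN·m (hogging).

M_Y = 123.8 kN·m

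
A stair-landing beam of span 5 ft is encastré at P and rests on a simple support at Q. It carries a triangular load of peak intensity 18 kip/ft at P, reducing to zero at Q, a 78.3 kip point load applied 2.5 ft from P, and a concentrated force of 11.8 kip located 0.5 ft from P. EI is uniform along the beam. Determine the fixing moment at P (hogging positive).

M_P = 108.5 kip·ft

Remove the prop at Q; the released (primary) structure is a cantilever built in at P.
Downward deflection at the released point Q due to the loads:
  triangular load, peak 18 at the fixed end: w₀L⁴/(30EI) = 375/EI
  point load 78.3 at a = 2.5: Pa²(3L − a)/(6EI) = 1020/EI
  point load 11.8 at a = 0.5: Pa²(3L − a)/(6EI) = 7.129/EI
  δ_0 = 1402/EI
Tip deflection under a unit load at Q: L³/(3EI) = 41.67/EI.
Compatibility at Q: δ_0 − R_Q·δ_{QQ} = 0, so R_Q = 1402/41.67 = 33.64 kip.
Moment equilibrium about P: M_P = Σ(load moments about P) − R_Q·L = 276.6 − 33.64×5 = 108.5 kip·ft.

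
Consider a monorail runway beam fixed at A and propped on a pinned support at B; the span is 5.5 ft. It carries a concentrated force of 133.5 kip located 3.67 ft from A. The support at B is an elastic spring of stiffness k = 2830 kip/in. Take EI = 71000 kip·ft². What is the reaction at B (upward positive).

Choose R_B as the redundant. The primary structure is the cantilever fixed at A.
Free-end deflection of the primary structure under the applied loading (downward +):
  point load 133.5 at a = 3.67: Pa²(3L − a)/(6EI) = 3845/EI
Flexibility coefficient — unit upward force at B: δ_{BB} = L³/(3EI) = 55.46/EI.
With EI = 71000 kip·ft²: δ_0 = 0.054154 ft and δ_{BB} = 0.000781 ft/kip.
Compatibility — the spring shortens by R_B/k under the reaction it provides: δ_0 − R_B·δ_{BB} = R_B/k. With 1/k = 1/(2830×12) ft/kip = 0.000029 ft/kip, R_B = δ_0 / (δ_{BB} + 1/k) = 0.054154 / (0.000781 + 0.000029) = 66.81 kip.

R_B = 66.81 kip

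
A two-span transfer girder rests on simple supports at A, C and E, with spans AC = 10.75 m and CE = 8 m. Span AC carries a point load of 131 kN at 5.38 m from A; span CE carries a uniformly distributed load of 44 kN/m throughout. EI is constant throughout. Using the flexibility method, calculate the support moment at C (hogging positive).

M_C = 301.6 kN·m

Release continuity at C by inserting a hinge; the redundant is the internal moment M_C. The primary structure is two simply-supported spans AC and CE.
Rotations at C on the released spans (each span's end-slope, ×1/EI):
  span AC: point load 131 at a = 5.38: Pab(L + a)/(6LEI) = 946.5/EI
  span CE: UDL 44: wL³/(24EI) = 938.7/EI
  relative rotation θ_0 = (946.5 + 938.7)/EI = 1885/EI
A unit hogging moment at C produces rotation L₁/(3EI) + L₂/(3EI) = 6.25/EI.
Compatibility: M_C·(L₁+L₂)/(3EI) = θ_0, giving M_C = 301.6 kN·m (hogging).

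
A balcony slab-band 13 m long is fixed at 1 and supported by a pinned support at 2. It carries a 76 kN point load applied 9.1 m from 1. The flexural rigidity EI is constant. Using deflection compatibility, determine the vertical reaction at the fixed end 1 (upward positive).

R_1 = 33.17 kN

Take the reaction at 2 as the redundant and release it; the primary structure is a cantilever fixed at 1.
Free-end deflection of the primary structure under the applied loading (downward +):
  point load 76 at a = 9.1: Pa²(3L − a)/(6EI) = 31363/EI
Tip deflection under a unit load at 2: L³/(3EI) = 732.3/EI.
The prop prevents deflection at 2: R_2 = δ_0/δ_{22} = 31363/732.3 = 42.83 kN.
Vertical equilibrium: R_1 = ΣP − R_2 = 76 − 42.83 = 33.17 kN.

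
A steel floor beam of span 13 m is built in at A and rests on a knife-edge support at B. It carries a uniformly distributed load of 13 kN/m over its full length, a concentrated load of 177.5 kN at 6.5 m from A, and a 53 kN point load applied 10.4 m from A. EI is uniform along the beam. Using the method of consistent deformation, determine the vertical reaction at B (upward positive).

Take the reaction at B as the redundant and release it; the primary structure is a cantilever fixed at A.
Deflection at B on the released cantilever, summing each load's contribution:
  UDL 13: wL⁴/(8EI) = 46412/EI
  point load 177.5 at a = 6.5: Pa²(3L − a)/(6EI) = 40622/EI
  point load 53 at a = 10.4: Pa²(3L − a)/(6EI) = 27325/EI
  δ_0 = 114358/EI
Tip deflection under a unit load at B: L³/(3EI) = 732.3/EI.
The prop prevents deflection at B: R_B = δ_0/δ_{BB} = 114358/732.3 = 156.2 kN.

R_B = 156.2 kN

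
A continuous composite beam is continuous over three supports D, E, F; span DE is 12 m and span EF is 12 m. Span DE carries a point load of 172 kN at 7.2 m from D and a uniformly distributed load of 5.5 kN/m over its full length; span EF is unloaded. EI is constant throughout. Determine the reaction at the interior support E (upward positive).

R_E = 177.5 kN

Insert a hinge at E; M_E is the redundant, and each span becomes simply supported.
Discontinuity in slope at E on the released structure — sum the simple-span end rotations:
  span DE: point load 172 at a = 7.2: Pab(L + a)/(6LEI) = 1585/EI
  span DE: UDL 5.5: wL³/(24EI) = 396/EI
  relative rotation θ_0 = (1981 + 0)/EI = 1981/EI
A unit hogging moment at E produces rotation L₁/(3EI) + L₂/(3EI) = 8/EI.
Slope continuity at E: θ_0 = M_E·8/EI, so M_E = 1981/8 = 247.6 kN·m (hogging).
Span DE, ΣM about D with M_E applied at E: R_E^{DE}·12 = 1634 + 247.6, so R_E^{DE} = 156.8 kN and R_D = 238 − 156.8 = 81.16 kN.
Span EF, ΣM about F: R_E^{EF}·12 = 0 + 247.6, so R_E^{EF} = 20.64 kN and R_F = 0 − 20.64 = -20.64 kN.
R_E = 156.8 + 20.64 = 177.5 kN.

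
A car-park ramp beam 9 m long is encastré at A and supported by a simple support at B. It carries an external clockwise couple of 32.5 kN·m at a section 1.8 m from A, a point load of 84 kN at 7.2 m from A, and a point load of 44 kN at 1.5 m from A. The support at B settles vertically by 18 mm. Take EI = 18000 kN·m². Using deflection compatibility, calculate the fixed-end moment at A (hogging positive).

M_A = 149.9 kN·m

Take the reaction at B as the redundant and release it; the primary structure is a cantilever fixed at A.
Free-end deflection of the primary structure under the applied loading (downward +):
  clockwise couple 32.5 at a = 1.8: M₀a(2L − a)/(2EI) = 473.9/EI
  point load 84 at a = 7.2: Pa²(3L − a)/(6EI) = 14370/EI
  point load 44 at a = 1.5: Pa²(3L − a)/(6EI) = 420.8/EI
  δ_0 = 15265/EI
Tip deflection under a unit load at B: L³/(3EI) = 243/EI.
With EI = 18000 kN·m²: δ_0 = 0.84804 m and δ_{BB} = 0.0135 m/kN.
Compatibility — the beam at B must follow the support down by 0.018 m: δ_0 − R_B·δ_{BB} = 0.018, so R_B = (0.84804 − 0.018)/0.0135 = 61.48 kN.
Moment equilibrium about A: M_A = Σ(load moments about A) − R_B·L = 703.3 − 61.48×9 = 149.9 kN·m.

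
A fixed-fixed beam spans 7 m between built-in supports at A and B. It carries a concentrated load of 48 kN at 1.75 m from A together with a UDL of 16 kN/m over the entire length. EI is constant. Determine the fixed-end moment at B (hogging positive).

Release both end moments; the primary structure is a simply-supported span AB with redundants M_A and M_B.
On the primary (simply-supported) span, the end slopes from the loading are:
  at A: point load 48 at a = 1.75: Pab(L + b)/(6LEI) = 128.6/EI
  at B: point load 48 at a = 1.75: Pab(L + a)/(6LEI) = 91.88/EI
  at A: UDL 16: wL³/(24EI) = 228.7/EI
  at B: UDL 16: wL³/(24EI) = 228.7/EI
  θ_A0 = 357.3/EI,  θ_B0 = 320.5/EI
Flexibility coefficients: a unit moment at one end gives L/(3EI) there and L/(6EI) at the far end, so f₁₁ = f₂₂ = 2.333/EI and f₁₂ = f₂₁ = 1.167/EI.
Compatibility — zero rotation at each built-in end:
  2.333 M_A + 1.167 M_B = 357.3
  1.167 M_A + 2.333 M_B = 320.5
Solving the pair gives M_A = 112.6 kN·m and M_B = 81.08 kN·m (hogging).

M_B = 81.08 kN·m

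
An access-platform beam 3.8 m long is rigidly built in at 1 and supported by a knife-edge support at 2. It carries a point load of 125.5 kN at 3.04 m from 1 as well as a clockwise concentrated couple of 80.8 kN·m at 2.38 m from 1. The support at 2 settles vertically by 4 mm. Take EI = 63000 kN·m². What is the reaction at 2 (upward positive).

R_2 = 102 kN

Take the reaction at 2 as the redundant and release it; the primary structure is a cantilever fixed at 1.
Deflection at 2 on the released cantilever, summing each load's contribution:
  point load 125.5 at a = 3.04: Pa²(3L − a)/(6EI) = 1616/EI
  clockwise couple 80.8 at a = 2.38: M₀a(2L − a)/(2EI) = 501.9/EI
  δ_0 = 2118/EI
Tip deflection under a unit load at 2: L³/(3EI) = 18.29/EI.
With EI = 63000 kN·m²: δ_0 = 0.033618 m and δ_{22} = 0.00029 m/kN.
Compatibility — the beam at 2 must follow the support down by 0.004 m: δ_0 − R_2·δ_{22} = 0.004, so R_2 = (0.033618 − 0.004)/0.00029 = 102 kN.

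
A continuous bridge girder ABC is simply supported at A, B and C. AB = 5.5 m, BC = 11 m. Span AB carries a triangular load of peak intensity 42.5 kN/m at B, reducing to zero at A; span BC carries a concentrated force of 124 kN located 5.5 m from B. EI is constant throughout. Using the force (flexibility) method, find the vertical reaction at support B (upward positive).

R_B = 194.2 kN

Release continuity at B by inserting a hinge; the redundant is the internal moment M_B. The primary structure is two simply-supported spans AB and BC.
Rotations at B on the released spans (each span's end-slope, ×1/EI):
  span AB: triangular load, peak 42.5: w₀L³/(45EI) = 157.1/EI
  span BC: point load 124 at a = 5.5: Pab(L + b)/(6LEI) = 937.8/EI
  relative rotation θ_0 = (157.1 + 937.8)/EI = 1095/EI
A unit hogging moment at B produces rotation L₁/(3EI) + L₂/(3EI) = 5.5/EI.
Slope continuity at B: θ_0 = M_B·5.5/EI, so M_B = 1095/5.5 = 199.1 kN·m (hogging).
Span AB, ΣM about A with M_B applied at B: R_B^{AB}·5.5 = 428.5 + 199.1, so R_B^{AB} = 114.1 kN and R_A = 116.9 − 114.1 = 2.764 kN.
Span BC, ΣM about C: R_B^{BC}·11 = 682 + 199.1, so R_B^{BC} = 80.1 kN and R_C = 124 − 80.1 = 43.9 kN.
R_B = 114.1 + 80.1 = 194.2 kN.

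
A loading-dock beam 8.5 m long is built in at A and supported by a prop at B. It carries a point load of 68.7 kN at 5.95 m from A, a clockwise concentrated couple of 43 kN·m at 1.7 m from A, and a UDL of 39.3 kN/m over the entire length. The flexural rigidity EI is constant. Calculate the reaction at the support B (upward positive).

Take the reaction at B as the redundant and release it; the primary structure is a cantilever fixed at A.
Deflection at B on the released cantilever, summing each load's contribution:
  point load 68.7 at a = 5.95: Pa²(3L − a)/(6EI) = 7925/EI
  clockwise couple 43 at a = 1.7: M₀a(2L − a)/(2EI) = 559.2/EI
  UDL 39.3: wL⁴/(8EI) = 25644/EI
  δ_0 = 34128/EI
Flexibility coefficient — unit upward force at B: δ_{BB} = L³/(3EI) = 204.7/EI.
The prop prevents deflection at B: R_B = δ_0/δ_{BB} = 34128/204.7 = 166.7 kN.

R_B = 166.7 kN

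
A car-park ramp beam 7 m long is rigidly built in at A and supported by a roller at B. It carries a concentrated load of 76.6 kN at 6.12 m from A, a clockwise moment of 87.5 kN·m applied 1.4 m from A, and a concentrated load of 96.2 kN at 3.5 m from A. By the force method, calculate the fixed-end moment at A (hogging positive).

Take the reaction at B as the redundant and release it; the primary structure is a cantilever fixed at A.
Deflection at B on the released cantilever, summing each load's contribution:
  point load 76.6 at a = 6.12: Pa²(3L − a)/(6EI) = 7115/EI
  clockwise couple 87.5 at a = 1.4: M₀a(2L − a)/(2EI) = 771.8/EI
  point load 96.2 at a = 3.5: Pa²(3L − a)/(6EI) = 3437/EI
  δ_0 = 11324/EI
Flexibility coefficient — unit upward force at B: δ_{BB} = L³/(3EI) = 114.3/EI.
Compatibility at B: δ_0 − R_B·δ_{BB} = 0, so R_B = 11324/114.3 = 99.04 kN.
Moment equilibrium about A: M_A = Σ(load moments about A) − R_B·L = 893 − 99.04×7 = 199.7 kN·m.

M_A = 199.7 kN·m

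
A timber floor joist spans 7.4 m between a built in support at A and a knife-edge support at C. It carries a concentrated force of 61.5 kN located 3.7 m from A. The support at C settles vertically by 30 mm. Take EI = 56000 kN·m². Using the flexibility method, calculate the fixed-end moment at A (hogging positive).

M_A = 177.4 kN·m

Remove the prop at C; the released (primary) structure is a cantilever built in at A.
Deflection at C on the released cantilever, summing each load's contribution:
  point load 61.5 at a = 3.7: Pa²(3L − a)/(6EI) = 2596/EI
Flexibility coefficient — unit upward force at C: δ_{CC} = L³/(3EI) = 135.1/EI.
With EI = 56000 kN·m²: δ_0 = 0.046357 m and δ_{CC} = 0.002412 m/kN.
Compatibility — the beam at C must follow the support down by 0.03 m: δ_0 − R_C·δ_{CC} = 0.03, so R_C = (0.046357 − 0.03)/0.002412 = 6.781 kN.
Moment equilibrium about A: M_A = Σ(load moments about A) − R_C·L = 227.6 − 6.781×7.4 = 177.4 kN·m.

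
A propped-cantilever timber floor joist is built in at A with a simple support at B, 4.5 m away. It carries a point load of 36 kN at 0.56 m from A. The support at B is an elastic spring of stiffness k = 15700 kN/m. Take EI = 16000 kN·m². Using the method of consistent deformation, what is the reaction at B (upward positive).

Choose R_B as the redundant. The primary structure is the cantilever fixed at A.
Deflection at B on the released cantilever, summing each load's contribution:
  point load 36 at a = 0.56: Pa²(3L − a)/(6EI) = 24.35/EI
Flexibility coefficient — unit upward force at B: δ_{BB} = L³/(3EI) = 30.38/EI.
With EI = 16000 kN·m²: δ_0 = 0.001522 m and δ_{BB} = 0.001898 m/kN.
Compatibility — the spring shortens by R_B/k under the reaction it provides: δ_0 − R_B·δ_{BB} = R_B/k. With 1/k = 0.000064 m/kN, R_B = δ_0 / (δ_{BB} + 1/k) = 0.001522 / (0.001898 + 0.000064) = 0.7756 kN.

R_B = 0.7756 kN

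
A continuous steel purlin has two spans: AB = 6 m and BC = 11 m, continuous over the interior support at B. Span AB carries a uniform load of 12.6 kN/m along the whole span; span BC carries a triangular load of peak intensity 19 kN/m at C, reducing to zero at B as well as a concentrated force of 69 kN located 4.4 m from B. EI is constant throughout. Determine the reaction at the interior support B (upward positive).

R_B = 165.8 kN

Take M_B as the redundant. Released structure: two simple spans AB and BC with a hinge at B.
Rotations at B on the released spans (each span's end-slope, ×1/EI):
  span AB: UDL 12.6: wL³/(24EI) = 113.4/EI
  span BC: triangular load, peak 19: 7w₀L³/(360EI) = 491.7/EI
  span BC: point load 69 at a = 4.4: Pab(L + b)/(6LEI) = 534.3/EI
  relative rotation θ_0 = (113.4 + 1026)/EI = 1139/EI
A unit hogging moment at B produces rotation L₁/(3EI) + L₂/(3EI) = 5.667/EI.
Compatibility: M_B·(L₁+L₂)/(3EI) = θ_0, giving M_B = 201.1 kN·m (hogging).
Span AB, ΣM about A with M_B applied at B: R_B^{AB}·6 = 226.8 + 201.1, so R_B^{AB} = 71.31 kN and R_A = 75.6 − 71.31 = 4.286 kN.
Span BC, ΣM about C: R_B^{BC}·11 = 838.6 + 201.1, so R_B^{BC} = 94.51 kN and R_C = 173.5 − 94.51 = 78.99 kN.
R_B = 71.31 + 94.51 = 165.8 kN.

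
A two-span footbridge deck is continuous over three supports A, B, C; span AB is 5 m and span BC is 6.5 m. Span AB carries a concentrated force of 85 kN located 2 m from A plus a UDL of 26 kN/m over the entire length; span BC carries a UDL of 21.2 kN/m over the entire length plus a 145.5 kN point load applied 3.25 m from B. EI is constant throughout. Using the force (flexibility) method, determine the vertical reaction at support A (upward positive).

Insert a hinge at B; M_B is the redundant, and each span becomes simply supported.
Rotations at B on the released spans (each span's end-slope, ×1/EI):
  span AB: point load 85 at a = 2: Pab(L + a)/(6LEI) = 119/EI
  span AB: UDL 26: wL³/(24EI) = 135.4/EI
  span BC: UDL 21.2: wL³/(24EI) = 242.6/EI
  span BC: point load 145.5 at a = 3.25: Pab(L + b)/(6LEI) = 384.2/EI
  relative rotation θ_0 = (254.4 + 626.8)/EI = 881.2/EI
A unit hogging moment at B produces rotation L₁/(3EI) + L₂/(3EI) = 3.833/EI.
Slope continuity at B: θ_0 = M_B·3.833/EI, so M_B = 881.2/3.833 = 229.9 kN·m (hogging).
Span AB, ΣM about A with M_B applied at B: R_B^{AB}·5 = 495 + 229.9, so R_B^{AB} = 145 kN and R_A = 215 − 145 = 70.02 kN.

R_A = 70.02 kN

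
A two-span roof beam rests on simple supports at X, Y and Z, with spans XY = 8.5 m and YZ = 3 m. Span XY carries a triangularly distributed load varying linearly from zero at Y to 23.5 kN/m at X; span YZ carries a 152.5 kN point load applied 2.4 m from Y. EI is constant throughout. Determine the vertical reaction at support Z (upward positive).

R_Z = 93.78 kN

Insert a hinge at Y; M_Y is the redundant, and each span becomes simply supported.
Discontinuity in slope at Y on the released structure — sum the simple-span end rotations:
  span XY: triangular load, peak 23.5: 7w₀L³/(360EI) = 280.6/EI
  span YZ: point load 152.5 at a = 2.4: Pab(L + b)/(6LEI) = 43.92/EI
  relative rotation θ_0 = (280.6 + 43.92)/EI = 324.5/EI
A unit hogging moment at Y produces rotation L₁/(3EI) + L₂/(3EI) = 3.833/EI.
Slope continuity at Y: θ_0 = M_Y·3.833/EI, so M_Y = 324.5/3.833 = 84.66 kN·m (hogging).
Span YZ, ΣM about Z: R_Y^{YZ}·3 = 91.5 + 84.66, so R_Y^{YZ} = 58.72 kN and R_Z = 152.5 − 58.72 = 93.78 kN.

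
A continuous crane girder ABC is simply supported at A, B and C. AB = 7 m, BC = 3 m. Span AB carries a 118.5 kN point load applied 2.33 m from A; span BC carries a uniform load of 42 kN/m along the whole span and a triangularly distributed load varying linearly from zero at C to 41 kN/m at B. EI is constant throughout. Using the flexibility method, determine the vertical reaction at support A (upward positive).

Take M_B as the redundant. Released structure: two simple spans AB and BC with a hinge at B.
End slopes at the hinge B, treating each span as simply supported:
  span AB: point load 118.5 at a = 2.33: Pab(L + a)/(6LEI) = 286.4/EI
  span BC: UDL 42: wL³/(24EI) = 47.25/EI
  span BC: triangular load, peak 41: w₀L³/(45EI) = 24.6/EI
  relative rotation θ_0 = (286.4 + 71.85)/EI = 358.3/EI
A unit hogging moment at B produces rotation L₁/(3EI) + L₂/(3EI) = 3.333/EI.
Slope continuity at B: θ_0 = M_B·3.333/EI, so M_B = 358.3/3.333 = 107.5 kN·m (hogging).
Span AB, ΣM about A with M_B applied at B: R_B^{AB}·7 = 276.1 + 107.5, so R_B^{AB} = 54.8 kN and R_A = 118.5 − 54.8 = 63.7 kN.

R_A = 63.7 kN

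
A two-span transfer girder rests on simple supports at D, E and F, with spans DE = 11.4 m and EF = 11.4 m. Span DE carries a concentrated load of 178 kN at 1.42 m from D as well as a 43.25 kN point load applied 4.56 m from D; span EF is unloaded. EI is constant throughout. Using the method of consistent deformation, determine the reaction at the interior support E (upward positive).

Insert a hinge at E; M_E is the redundant, and each span becomes simply supported.
Discontinuity in slope at E on the released structure — sum the simple-span end rotations:
  span DE: point load 178 at a = 1.42: Pab(L + a)/(6LEI) = 472.8/EI
  span DE: point load 43.25 at a = 4.56: Pab(L + a)/(6LEI) = 314.8/EI
  relative rotation θ_0 = (787.6 + 0)/EI = 787.6/EI
A unit hogging moment at E produces rotation L₁/(3EI) + L₂/(3EI) = 7.6/EI.
Compatibility: M_E·(L₁+L₂)/(3EI) = θ_0, giving M_E = 103.6 kN·m (hogging).
Span DE, ΣM about D with M_E applied at E: R_E^{DE}·11.4 = 450 + 103.6, so R_E^{DE} = 48.56 kN and R_D = 221.2 − 48.56 = 172.7 kN.
Span EF, ΣM about F: R_E^{EF}·11.4 = 0 + 103.6, so R_E^{EF} = 9.09 kN and R_F = 0 − 9.09 = -9.09 kN.
R_E = 48.56 + 9.09 = 57.65 kN.

R_E = 57.65 kN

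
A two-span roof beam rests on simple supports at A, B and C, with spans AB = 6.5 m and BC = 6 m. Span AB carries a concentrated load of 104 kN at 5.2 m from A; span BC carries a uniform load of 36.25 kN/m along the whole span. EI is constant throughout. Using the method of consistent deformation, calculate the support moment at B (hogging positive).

M_B = 128.9 kN·m

Release continuity at B by inserting a hinge; the redundant is the internal moment M_B. The primary structure is two simply-supported spans AB and BC.
Rotations at B on the released spans (each span's end-slope, ×1/EI):
  span AB: point load 104 at a = 5.2: Pab(L + a)/(6LEI) = 210.9/EI
  span BC: UDL 36.25: wL³/(24EI) = 326.2/EI
  relative rotation θ_0 = (210.9 + 326.2)/EI = 537.2/EI
A unit hogging moment at B produces rotation L₁/(3EI) + L₂/(3EI) = 4.167/EI.
Slope continuity at B: θ_0 = M_B·4.167/EI, so M_B = 537.2/4.167 = 128.9 kN·m (hogging).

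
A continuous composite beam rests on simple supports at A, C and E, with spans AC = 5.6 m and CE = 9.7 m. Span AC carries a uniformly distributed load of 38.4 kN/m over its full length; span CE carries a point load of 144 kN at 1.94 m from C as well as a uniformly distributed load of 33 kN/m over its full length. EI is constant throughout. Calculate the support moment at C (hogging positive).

M_C = 428.7 kN·m

Insert a hinge at C; M_C is the redundant, and each span becomes simply supported.
End slopes at the hinge C, treating each span as simply supported:
  span AC: UDL 38.4: wL³/(24EI) = 281/EI
  span CE: point load 144 at a = 1.94: Pab(L + b)/(6LEI) = 650.4/EI
  span CE: UDL 33: wL³/(24EI) = 1255/EI
  relative rotation θ_0 = (281 + 1905)/EI = 2186/EI
A unit hogging moment at C produces rotation L₁/(3EI) + L₂/(3EI) = 5.1/EI.
Compatibility: M_C·(L₁+L₂)/(3EI) = θ_0, giving M_C = 428.7 kN·m (hogging).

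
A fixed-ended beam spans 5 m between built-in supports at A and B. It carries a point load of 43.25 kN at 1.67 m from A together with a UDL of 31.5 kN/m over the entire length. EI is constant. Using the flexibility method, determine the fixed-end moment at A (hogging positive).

Take the two fixed-end moments M_A, M_B as redundants; the released structure is the simple span AB.
End rotations of the released simple span under the applied load (×1/EI):
  at A: point load 43.25 at a = 1.67: Pab(L + b)/(6LEI) = 66.78/EI
  at B: point load 43.25 at a = 1.67: Pab(L + a)/(6LEI) = 53.48/EI
  at A: UDL 31.5: wL³/(24EI) = 164.1/EI
  at B: UDL 31.5: wL³/(24EI) = 164.1/EI
  θ_A0 = 230.8/EI,  θ_B0 = 217.5/EI
Flexibility coefficients: a unit moment at one end gives L/(3EI) there and L/(6EI) at the far end, so f₁₁ = f₂₂ = 1.667/EI and f₁₂ = f₂₁ = 0.8333/EI.
Compatibility — zero rotation at each built-in end:
  1.667 M_A + 0.8333 M_B = 230.8
  0.8333 M_A + 1.667 M_B = 217.5
Solving the pair gives M_A = 97.66 kN·m and M_B = 81.69 kN·m (hogging).

M_A = 97.66 kN·m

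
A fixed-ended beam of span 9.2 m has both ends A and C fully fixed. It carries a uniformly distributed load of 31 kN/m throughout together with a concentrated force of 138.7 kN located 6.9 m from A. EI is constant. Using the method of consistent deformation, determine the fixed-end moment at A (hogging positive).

Take the two fixed-end moments M_A, M_C as redundants; the released structure is the simple span AC.
Simple-span end rotations at A and C under the given loads:
  at A: UDL 31: wL³/(24EI) = 1006/EI
  at C: UDL 31: wL³/(24EI) = 1006/EI
  at A: point load 138.7 at a = 6.9: Pab(L + b)/(6LEI) = 458.6/EI
  at C: point load 138.7 at a = 6.9: Pab(L + a)/(6LEI) = 642/EI
  θ_A0 = 1464/EI,  θ_C0 = 1648/EI
Flexibility coefficients: a unit moment at one end gives L/(3EI) there and L/(6EI) at the far end, so f₁₁ = f₂₂ = 3.067/EI and f₁₂ = f₂₁ = 1.533/EI.
Compatibility — zero rotation at each built-in end:
  3.067 M_A + 1.533 M_C = 1464
  1.533 M_A + 3.067 M_C = 1648
Solving the pair gives M_A = 278.5 kN·m and M_C = 398.1 kN·m (hogging).

M_A = 278.5 kN·m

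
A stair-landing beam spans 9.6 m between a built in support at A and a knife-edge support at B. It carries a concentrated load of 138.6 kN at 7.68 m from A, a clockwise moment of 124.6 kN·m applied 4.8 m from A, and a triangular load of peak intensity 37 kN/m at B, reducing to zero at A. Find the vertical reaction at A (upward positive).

R_A = 106.3 kN

Take the reaction at B as the redundant and release it; the primary structure is a cantilever fixed at A.
Deflection at B on the released cantilever, summing each load's contribution:
  point load 138.6 at a = 7.68: Pa²(3L − a)/(6EI) = 28776/EI
  clockwise couple 124.6 at a = 4.8: M₀a(2L − a)/(2EI) = 4306/EI
  triangular load, peak 37 at the free end: 11w₀L⁴/(120EI) = 28807/EI
  δ_0 = 61889/EI
Flexibility coefficient — unit upward force at B: δ_{BB} = L³/(3EI) = 294.9/EI.
Compatibility at B: δ_0 − R_B·δ_{BB} = 0, so R_B = 61889/294.9 = 209.9 kN.
Vertical equilibrium: R_A = ΣP − R_B = 316.2 − 209.9 = 106.3 kN.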